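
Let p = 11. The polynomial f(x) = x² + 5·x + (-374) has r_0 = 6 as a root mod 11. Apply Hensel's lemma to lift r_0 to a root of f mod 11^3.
r_2 = 17 (mod 1331)

Hensel: r_{i+1} = r_i − f(r_i)·(f′(r_i))^{-1} mod 11^{i+2}, f′(x) = 2x + 5. Iterate:
  r_0 = 6 (mod 11)
  r_1 = 17 (mod 121)
  r_2 = 17 (mod 1331)
Final: r = 17 satisfies f(r) ≡ 0 mod 11^3.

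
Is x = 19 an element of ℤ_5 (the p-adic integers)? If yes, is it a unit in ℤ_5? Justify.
x ∈ ℤ_5^× (unit); v_5(x) = 0

ℤ_5 = {x ∈ ℚ_5 : v_5(x) ≥ 0} and ℤ_5^× = {x ∈ ℤ_5 : v_5(x) = 0}. Here v_5(19) = v_5(num) − v_5(den) = 0; compare against these criteria.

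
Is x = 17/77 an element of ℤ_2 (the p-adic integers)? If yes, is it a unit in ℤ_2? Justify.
x ∈ ℤ_2^× (unit); v_2(x) = 0

ℤ_2 = {x ∈ ℚ_2 : v_2(x) ≥ 0} and ℤ_2^× = {x ∈ ℤ_2 : v_2(x) = 0}. Here v_2(17/77) = v_2(num) − v_2(den) = 0; compare against these criteria.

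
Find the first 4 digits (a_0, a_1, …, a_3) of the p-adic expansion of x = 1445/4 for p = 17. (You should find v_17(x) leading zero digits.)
(a_0, …, a_3) = (0, 0, 14, 12)

v_17(1445/4) = 2, so a_0 = ... = a_1 = 0. Factor out: x = 17^2 · u with u = 5/4 a unit in ℤ_17. Expand u iteratively via a_{v+i} = u_i mod 17, u_{i+1} = (u_i − a_{v+i})/17:
  u_0 = 5/4;  a_2 = 14;  u_1 = (u_0 − 14)/17 = -3/4
  u_1 = -3/4;  a_3 = 12;  u_2 = (u_1 − 12)/17 = -3/4
Digits: (0, 0, 14, 12).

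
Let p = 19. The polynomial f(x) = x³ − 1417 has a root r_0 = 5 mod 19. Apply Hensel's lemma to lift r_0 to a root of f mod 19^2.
r_1 = 157 (mod 361)

Hensel: r_{i+1} = r_i − f(r_i)/f′(r_i) mod 19^{i+2}, where f′(x) = 3x². Iterate:
  r_0 = 5 (mod 19)
  r_1 = 157 (mod 361)
Final: r = 157 with f(r) ≡ 0 mod 19^2.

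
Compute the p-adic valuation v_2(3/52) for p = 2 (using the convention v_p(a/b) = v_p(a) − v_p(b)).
v_2(3/52) = -2

Factor powers of 2 from the numerator and denominator of the reduced fraction: 3 = 2^0 · 3 and 52 = 2^2 · 13. Apply v_p(a/b) = v_p(a) − v_p(b): v_2(3/52) = 0 − 2 = -2.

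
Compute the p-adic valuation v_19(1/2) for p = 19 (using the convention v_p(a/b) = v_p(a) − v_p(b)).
v_19(1/2) = 0

Factor powers of 19 from the numerator and denominator of the reduced fraction: 1 = 19^0 · 1 and 2 = 19^0 · 2. Apply v_p(a/b) = v_p(a) − v_p(b): v_19(1/2) = 0 − 0 = 0.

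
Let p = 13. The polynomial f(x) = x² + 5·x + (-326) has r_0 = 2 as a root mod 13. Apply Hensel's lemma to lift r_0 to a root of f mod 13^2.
r_1 = 93 (mod 169)

Hensel: r_{i+1} = r_i − f(r_i)·(f′(r_i))^{-1} mod 13^{i+2}, f′(x) = 2x + 5. Iterate:
  r_0 = 2 (mod 13)
  r_1 = 93 (mod 169)
Final: r = 93 satisfies f(r) ≡ 0 mod 13^2.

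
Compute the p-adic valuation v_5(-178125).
v_5(-178125) = 5

v_5(n) is the largest exponent k such that 5^k divides n. Factor out: -178125 = -5^5 · 57. (Sign doesn't affect v_p.) So v_5(-178125) = 5.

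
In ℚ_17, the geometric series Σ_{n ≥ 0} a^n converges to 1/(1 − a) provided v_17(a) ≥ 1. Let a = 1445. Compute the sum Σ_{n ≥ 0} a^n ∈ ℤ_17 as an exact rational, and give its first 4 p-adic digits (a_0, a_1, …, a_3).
Σ a^n = 1/(1 − a) = -1/1444;  first 4 digits = (1, 0, 5, 0)

v_17(a) = 2 ≥ 1, so the series converges in ℤ_17 to 1/(1 − a) = 1/(1 − 1445) = -1/1444. Expand this rational in ℤ_17: compute digits iteratively via d_i = x_i mod 17, x_{i+1} = (x_i − d_i)/17. The first 4 digits are (1, 0, 5, 0).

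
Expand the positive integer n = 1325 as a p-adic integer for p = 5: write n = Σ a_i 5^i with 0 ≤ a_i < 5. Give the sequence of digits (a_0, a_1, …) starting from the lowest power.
(a_0, a_1, …) = (0, 0, 3, 0, 2)

Repeated division by 5 gives the digits low-to-high: 1325 = 3·5^2 + 2·5^4. Digit sequence: (0, 0, 3, 0, 2).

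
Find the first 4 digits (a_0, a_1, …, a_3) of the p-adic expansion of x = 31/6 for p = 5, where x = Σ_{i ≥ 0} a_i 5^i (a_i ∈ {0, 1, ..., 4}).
(a_0, …, a_3) = (1, 0, 1, 4)

v_5(31/6) = 0 (numerator and denominator both coprime to 5), so x ∈ ℤ_5^×. Compute digits iteratively via a_i = x_i mod 5, x_{i+1} = (x_i − a_i)/5, with x_0 = x:
  x_0 = 31/6;  a_0 = 1;  x_1 = (x_0 − 1)/5 = 5/6
  x_1 = 5/6;  a_1 = 0;  x_2 = (x_1 − 0)/5 = 1/6
  x_2 = 1/6;  a_2 = 1;  x_3 = (x_2 − 1)/5 = -1/6
  x_3 = -1/6;  a_3 = 4;  x_4 = (x_3 − 4)/5 = -5/6
Digits: (1, 0, 1, 4).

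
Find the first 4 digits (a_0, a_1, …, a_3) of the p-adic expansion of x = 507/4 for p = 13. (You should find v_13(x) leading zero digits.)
(a_0, …, a_3) = (0, 0, 4, 3)

v_13(507/4) = 2, so a_0 = ... = a_1 = 0. Factor out: x = 13^2 · u with u = 3/4 a unit in ℤ_13. Expand u iteratively via a_{v+i} = u_i mod 13, u_{i+1} = (u_i − a_{v+i})/13:
  u_0 = 3/4;  a_2 = 4;  u_1 = (u_0 − 4)/13 = -1/4
  u_1 = -1/4;  a_3 = 3;  u_2 = (u_1 − 3)/13 = -1/4
Digits: (0, 0, 4, 3).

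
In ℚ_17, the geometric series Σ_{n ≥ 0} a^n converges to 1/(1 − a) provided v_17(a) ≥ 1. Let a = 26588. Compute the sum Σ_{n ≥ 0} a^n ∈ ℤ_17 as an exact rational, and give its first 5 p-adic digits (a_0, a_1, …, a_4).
Σ a^n = 1/(1 − a) = -1/26587;  first 5 digits = (1, 0, 7, 5, 15)

v_17(a) = 2 ≥ 1, so the series converges in ℤ_17 to 1/(1 − a) = 1/(1 − 26588) = -1/26587. Expand this rational in ℤ_17: compute digits iteratively via d_i = x_i mod 17, x_{i+1} = (x_i − d_i)/17. The first 5 digits are (1, 0, 7, 5, 15).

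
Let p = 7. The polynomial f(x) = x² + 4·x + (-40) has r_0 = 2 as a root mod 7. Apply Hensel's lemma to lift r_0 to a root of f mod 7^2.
r_1 = 30 (mod 49)

Hensel: r_{i+1} = r_i − f(r_i)·(f′(r_i))^{-1} mod 7^{i+2}, f′(x) = 2x + 4. Iterate:
  r_0 = 2 (mod 7)
  r_1 = 30 (mod 49)
Final: r = 30 satisfies f(r) ≡ 0 mod 7^2.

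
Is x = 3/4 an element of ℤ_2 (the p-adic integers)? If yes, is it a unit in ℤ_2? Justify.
x ∉ ℤ_2 (v_2(x) = -2 < 0)

ℤ_2 = {x ∈ ℚ_2 : v_2(x) ≥ 0} and ℤ_2^× = {x ∈ ℤ_2 : v_2(x) = 0}. Here v_2(3/4) = v_2(num) − v_2(den) = -2; compare against these criteria.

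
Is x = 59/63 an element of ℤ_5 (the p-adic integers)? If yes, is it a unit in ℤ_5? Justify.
x ∈ ℤ_5^× (unit); v_5(x) = 0

ℤ_5 = {x ∈ ℚ_5 : v_5(x) ≥ 0} and ℤ_5^× = {x ∈ ℤ_5 : v_5(x) = 0}. Here v_5(59/63) = v_5(num) − v_5(den) = 0; compare against these criteria.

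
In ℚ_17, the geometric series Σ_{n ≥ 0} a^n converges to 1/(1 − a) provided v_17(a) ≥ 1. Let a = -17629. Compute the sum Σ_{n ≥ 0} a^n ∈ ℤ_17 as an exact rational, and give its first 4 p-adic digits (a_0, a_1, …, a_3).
Σ a^n = 1/(1 − a) = 1/17630;  first 4 digits = (1, 0, 7, 13)

v_17(a) = 2 ≥ 1, so the series converges in ℤ_17 to 1/(1 − a) = 1/(1 − (-17629)) = 1/17630. Expand this rational in ℤ_17: compute digits iteratively via d_i = x_i mod 17, x_{i+1} = (x_i − d_i)/17. The first 4 digits are (1, 0, 7, 13).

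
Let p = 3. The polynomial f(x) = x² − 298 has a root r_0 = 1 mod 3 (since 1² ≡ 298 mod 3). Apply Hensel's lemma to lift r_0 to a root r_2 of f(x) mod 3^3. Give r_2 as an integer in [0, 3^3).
r_2 = 1 (mod 27)

Hensel's recurrence: r_{i+1} = r_i − f(r_i)·(f′(r_i))^{-1} mod 3^{i+2}, with f′(x) = 2x. Iterate:
  r_0 = 1 (mod 3)
  r_1 = 1 (mod 9)
  r_2 = 1 (mod 27)
Final: r_2 = 1, and one checks f(r_2) ≡ 0 mod 3^3.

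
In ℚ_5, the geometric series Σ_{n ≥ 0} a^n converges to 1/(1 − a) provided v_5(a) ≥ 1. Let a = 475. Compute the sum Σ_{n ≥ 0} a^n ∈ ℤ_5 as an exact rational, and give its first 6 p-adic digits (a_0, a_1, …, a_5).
Σ a^n = 1/(1 − a) = -1/474;  first 6 digits = (1, 0, 4, 3, 1, 2)

v_5(a) = 2 ≥ 1, so the series converges in ℤ_5 to 1/(1 − a) = 1/(1 − 475) = -1/474. Expand this rational in ℤ_5: compute digits iteratively via d_i = x_i mod 5, x_{i+1} = (x_i − d_i)/5. The first 6 digits are (1, 0, 4, 3, 1, 2).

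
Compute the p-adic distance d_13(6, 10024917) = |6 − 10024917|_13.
d_13(6, 10024917) = 1/371293

Step 1 — x − y = 6 − 10024917 = -10024911. Step 2 — v_13(-10024911) = 5 (factor: -10024911 = −(13^5 · 27); the sign does not affect v_p). Step 3 — |x − y|_13 = 13^{-5} = 1/371293.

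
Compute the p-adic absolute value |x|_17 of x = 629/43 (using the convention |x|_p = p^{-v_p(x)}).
|629/43|_17 = 1/17

Step 1 — compute v_17(x) by factoring powers of 17 out of the numerator and denominator: v_17(629/43) = 1. Step 2 — apply |x|_p = p^{-v_p(x)} = 17^{-1} = 1/17.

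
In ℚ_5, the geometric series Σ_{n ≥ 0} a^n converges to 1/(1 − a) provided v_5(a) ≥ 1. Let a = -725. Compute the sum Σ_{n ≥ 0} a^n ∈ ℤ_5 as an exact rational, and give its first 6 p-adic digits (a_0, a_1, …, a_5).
Σ a^n = 1/(1 − a) = 1/726;  first 6 digits = (1, 0, 1, 4, 4, 2)

v_5(a) = 2 ≥ 1, so the series converges in ℤ_5 to 1/(1 − a) = 1/(1 − (-725)) = 1/726. Expand this rational in ℤ_5: compute digits iteratively via d_i = x_i mod 5, x_{i+1} = (x_i − d_i)/5. The first 6 digits are (1, 0, 1, 4, 4, 2).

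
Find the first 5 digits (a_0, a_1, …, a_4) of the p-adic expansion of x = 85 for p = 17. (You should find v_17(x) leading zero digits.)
(a_0, …, a_4) = (0, 5, 0, 0, 0)

v_17(85) = 1, so a_0 = ... = a_0 = 0. Factor out: x = 17^1 · u with u = 5 a unit in ℤ_17. Expand u iteratively via a_{v+i} = u_i mod 17, u_{i+1} = (u_i − a_{v+i})/17:
  u_0 = 5;  a_1 = 5;  u_1 = (u_0 − 5)/17 = 0
  u_1 = 0;  a_2 = 0;  u_2 = (u_1 − 0)/17 = 0
  u_2 = 0;  a_3 = 0;  u_3 = (u_2 − 0)/17 = 0
  u_3 = 0;  a_4 = 0;  u_4 = (u_3 − 0)/17 = 0
Digits: (0, 5, 0, 0, 0).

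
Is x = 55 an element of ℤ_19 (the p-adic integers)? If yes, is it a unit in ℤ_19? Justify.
x ∈ ℤ_19^× (unit); v_19(x) = 0

ℤ_19 = {x ∈ ℚ_19 : v_19(x) ≥ 0} and ℤ_19^× = {x ∈ ℤ_19 : v_19(x) = 0}. Here v_19(55) = v_19(num) − v_19(den) = 0; compare against these criteria.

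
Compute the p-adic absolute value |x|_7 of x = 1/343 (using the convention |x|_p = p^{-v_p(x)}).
|1/343|_7 = 343

Step 1 — compute v_7(x) by factoring powers of 7 out of the numerator and denominator: v_7(1/343) = -3. Step 2 — apply |x|_p = p^{-v_p(x)} = 7^{3} = 343.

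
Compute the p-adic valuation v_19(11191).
v_19(11191) = 2

v_19(n) is the largest exponent k such that 19^k divides n. Factor out: 11191 = 19^2 · 31. (Sign doesn't affect v_p.) So v_19(11191) = 2.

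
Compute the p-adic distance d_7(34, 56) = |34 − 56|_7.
d_7(34, 56) = 1

Step 1 — x − y = 34 − 56 = -22. Step 2 — v_7(-22) = 0 (factor: -22 = −(7^0 · 22); the sign does not affect v_p). Step 3 — |x − y|_7 = 7^{0} = 1.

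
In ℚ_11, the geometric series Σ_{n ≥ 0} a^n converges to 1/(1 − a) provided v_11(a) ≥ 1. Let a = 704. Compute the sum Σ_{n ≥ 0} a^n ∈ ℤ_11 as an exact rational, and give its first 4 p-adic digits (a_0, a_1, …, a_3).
Σ a^n = 1/(1 − a) = -1/703;  first 4 digits = (1, 9, 9, 1)

v_11(a) = 1 ≥ 1, so the series converges in ℤ_11 to 1/(1 − a) = 1/(1 − 704) = -1/703. Expand this rational in ℤ_11: compute digits iteratively via d_i = x_i mod 11, x_{i+1} = (x_i − d_i)/11. The first 4 digits are (1, 9, 9, 1).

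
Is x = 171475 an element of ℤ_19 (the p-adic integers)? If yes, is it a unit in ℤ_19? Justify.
x ∈ ℤ_19 but not a unit; v_19(x) = 3 > 0

ℤ_19 = {x ∈ ℚ_19 : v_19(x) ≥ 0} and ℤ_19^× = {x ∈ ℤ_19 : v_19(x) = 0}. Here v_19(171475) = v_19(num) − v_19(den) = 3; compare against these criteria.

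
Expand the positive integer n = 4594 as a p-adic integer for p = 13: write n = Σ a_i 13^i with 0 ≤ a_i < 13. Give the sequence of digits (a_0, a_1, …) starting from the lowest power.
(a_0, a_1, …) = (5, 2, 1, 2)

Repeated division by 13 gives the digits low-to-high: 4594 = 5 + 2·13^1 + 1·13^2 + 2·13^3. Digit sequence: (5, 2, 1, 2).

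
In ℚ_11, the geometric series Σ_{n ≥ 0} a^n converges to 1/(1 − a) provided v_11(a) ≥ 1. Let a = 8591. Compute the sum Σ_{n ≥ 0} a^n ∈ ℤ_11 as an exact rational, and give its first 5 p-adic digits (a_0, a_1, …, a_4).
Σ a^n = 1/(1 − a) = -1/8590;  first 5 digits = (1, 0, 5, 6, 3)

v_11(a) = 2 ≥ 1, so the series converges in ℤ_11 to 1/(1 − a) = 1/(1 − 8591) = -1/8590. Expand this rational in ℤ_11: compute digits iteratively via d_i = x_i mod 11, x_{i+1} = (x_i − d_i)/11. The first 5 digits are (1, 0, 5, 6, 3).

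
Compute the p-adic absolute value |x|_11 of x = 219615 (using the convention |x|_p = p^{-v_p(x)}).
|219615|_11 = 1/14641

Step 1 — compute v_11(x) by factoring powers of 11 out of the numerator and denominator: v_11(219615) = 4. Step 2 — apply |x|_p = p^{-v_p(x)} = 11^{-4} = 1/14641.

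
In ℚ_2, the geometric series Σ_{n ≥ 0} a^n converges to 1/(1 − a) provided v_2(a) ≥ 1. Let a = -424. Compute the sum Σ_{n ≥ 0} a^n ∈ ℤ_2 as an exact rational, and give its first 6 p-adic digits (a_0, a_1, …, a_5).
Σ a^n = 1/(1 − a) = 1/425;  first 6 digits = (1, 0, 0, 1, 1, 0)

v_2(a) = 3 ≥ 1, so the series converges in ℤ_2 to 1/(1 − a) = 1/(1 − (-424)) = 1/425. Expand this rational in ℤ_2: compute digits iteratively via d_i = x_i mod 2, x_{i+1} = (x_i − d_i)/2. The first 6 digits are (1, 0, 0, 1, 1, 0).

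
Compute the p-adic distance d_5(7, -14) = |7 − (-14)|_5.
d_5(7, -14) = 1

Step 1 — x − y = 7 − (-14) = 21. Step 2 — v_5(21) = 0 (factor: 21 = (5^0 · 21); the sign does not affect v_p). Step 3 — |x − y|_5 = 5^{0} = 1.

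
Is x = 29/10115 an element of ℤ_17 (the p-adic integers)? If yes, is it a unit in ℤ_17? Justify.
x ∉ ℤ_17 (v_17(x) = -2 < 0)

ℤ_17 = {x ∈ ℚ_17 : v_17(x) ≥ 0} and ℤ_17^× = {x ∈ ℤ_17 : v_17(x) = 0}. Here v_17(29/10115) = v_17(num) − v_17(den) = -2; compare against these criteria.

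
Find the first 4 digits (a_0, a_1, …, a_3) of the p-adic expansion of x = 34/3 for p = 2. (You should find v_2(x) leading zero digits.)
(a_0, …, a_3) = (0, 1, 1, 0)

v_2(34/3) = 1, so a_0 = ... = a_0 = 0. Factor out: x = 2^1 · u with u = 17/3 a unit in ℤ_2. Expand u iteratively via a_{v+i} = u_i mod 2, u_{i+1} = (u_i − a_{v+i})/2:
  u_0 = 17/3;  a_1 = 1;  u_1 = (u_0 − 1)/2 = 7/3
  u_1 = 7/3;  a_2 = 1;  u_2 = (u_1 − 1)/2 = 2/3
  u_2 = 2/3;  a_3 = 0;  u_3 = (u_2 − 0)/2 = 1/3
Digits: (0, 1, 1, 0).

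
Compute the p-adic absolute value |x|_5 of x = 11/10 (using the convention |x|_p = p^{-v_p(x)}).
|11/10|_5 = 5

Step 1 — compute v_5(x) by factoring powers of 5 out of the numerator and denominator: v_5(11/10) = -1. Step 2 — apply |x|_p = p^{-v_p(x)} = 5^{1} = 5.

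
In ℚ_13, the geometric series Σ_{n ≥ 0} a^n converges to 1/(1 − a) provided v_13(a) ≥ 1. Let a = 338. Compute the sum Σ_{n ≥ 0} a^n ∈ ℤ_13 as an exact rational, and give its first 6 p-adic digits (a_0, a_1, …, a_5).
Σ a^n = 1/(1 − a) = -1/337;  first 6 digits = (1, 0, 2, 0, 4, 0)

v_13(a) = 2 ≥ 1, so the series converges in ℤ_13 to 1/(1 − a) = 1/(1 − 338) = -1/337. Expand this rational in ℤ_13: compute digits iteratively via d_i = x_i mod 13, x_{i+1} = (x_i − d_i)/13. The first 6 digits are (1, 0, 2, 0, 4, 0).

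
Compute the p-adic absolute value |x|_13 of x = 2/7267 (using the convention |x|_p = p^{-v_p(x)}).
|2/7267|_13 = 169

Step 1 — compute v_13(x) by factoring powers of 13 out of the numerator and denominator: v_13(2/7267) = -2. Step 2 — apply |x|_p = p^{-v_p(x)} = 13^{2} = 169.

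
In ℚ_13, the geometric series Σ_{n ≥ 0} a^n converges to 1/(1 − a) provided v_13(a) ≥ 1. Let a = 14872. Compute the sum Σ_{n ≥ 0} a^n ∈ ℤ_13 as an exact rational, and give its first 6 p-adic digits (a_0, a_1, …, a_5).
Σ a^n = 1/(1 − a) = -1/14871;  first 6 digits = (1, 0, 10, 6, 9, 10)

v_13(a) = 2 ≥ 1, so the series converges in ℤ_13 to 1/(1 − a) = 1/(1 − 14872) = -1/14871. Expand this rational in ℤ_13: compute digits iteratively via d_i = x_i mod 13, x_{i+1} = (x_i − d_i)/13. The first 6 digits are (1, 0, 10, 6, 9, 10).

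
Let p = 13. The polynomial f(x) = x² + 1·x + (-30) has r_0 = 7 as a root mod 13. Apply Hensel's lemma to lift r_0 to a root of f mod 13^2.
r_1 = 163 (mod 169)

Hensel: r_{i+1} = r_i − f(r_i)·(f′(r_i))^{-1} mod 13^{i+2}, f′(x) = 2x + 1. Iterate:
  r_0 = 7 (mod 13)
  r_1 = 163 (mod 169)
Final: r = 163 satisfies f(r) ≡ 0 mod 13^2.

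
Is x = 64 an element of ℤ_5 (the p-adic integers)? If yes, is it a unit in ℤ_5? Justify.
x ∈ ℤ_5^× (unit); v_5(x) = 0

ℤ_5 = {x ∈ ℚ_5 : v_5(x) ≥ 0} and ℤ_5^× = {x ∈ ℤ_5 : v_5(x) = 0}. Here v_5(64) = v_5(num) − v_5(den) = 0; compare against these criteria.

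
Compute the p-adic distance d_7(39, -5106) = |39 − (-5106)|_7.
d_7(39, -5106) = 1/343

Step 1 — x − y = 39 − (-5106) = 5145. Step 2 — v_7(5145) = 3 (factor: 5145 = (7^3 · 15); the sign does not affect v_p). Step 3 — |x − y|_7 = 7^{-3} = 1/343.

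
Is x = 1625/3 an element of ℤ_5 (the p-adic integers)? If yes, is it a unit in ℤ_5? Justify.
x ∈ ℤ_5 but not a unit; v_5(x) = 3 > 0

ℤ_5 = {x ∈ ℚ_5 : v_5(x) ≥ 0} and ℤ_5^× = {x ∈ ℤ_5 : v_5(x) = 0}. Here v_5(1625/3) = v_5(num) − v_5(den) = 3; compare against these criteria.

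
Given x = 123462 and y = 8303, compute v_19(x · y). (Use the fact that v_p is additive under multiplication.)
v_19(1025104986) = 5

v_p(x) = 3 (factor: 123462 = 19^3 · 18); v_p(y) = 2 (factor: 8303 = 19^2 · 23). Additivity: v_p(xy) = v_p(x) + v_p(y) = 3 + 2 = 5. (Direct check: xy = 1025104986 = 19^5 · (414).)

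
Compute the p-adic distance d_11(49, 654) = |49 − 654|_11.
d_11(49, 654) = 1/121

Step 1 — x − y = 49 − 654 = -605. Step 2 — v_11(-605) = 2 (factor: -605 = −(11^2 · 5); the sign does not affect v_p). Step 3 — |x − y|_11 = 11^{-2} = 1/121.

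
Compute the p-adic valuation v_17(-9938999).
v_17(-9938999) = 5

v_17(n) is the largest exponent k such that 17^k divides n. Factor out: -9938999 = -17^5 · 7. (Sign doesn't affect v_p.) So v_17(-9938999) = 5.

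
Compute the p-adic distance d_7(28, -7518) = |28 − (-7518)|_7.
d_7(28, -7518) = 1/343

Step 1 — x − y = 28 − (-7518) = 7546. Step 2 — v_7(7546) = 3 (factor: 7546 = (7^3 · 22); the sign does not affect v_p). Step 3 — |x − y|_7 = 7^{-3} = 1/343.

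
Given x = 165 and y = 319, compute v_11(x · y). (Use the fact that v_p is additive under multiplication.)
v_11(52635) = 2

v_p(x) = 1 (factor: 165 = 11^1 · 15); v_p(y) = 1 (factor: 319 = 11^1 · 29). Additivity: v_p(xy) = v_p(x) + v_p(y) = 1 + 1 = 2. (Direct check: xy = 52635 = 11^2 · (435).)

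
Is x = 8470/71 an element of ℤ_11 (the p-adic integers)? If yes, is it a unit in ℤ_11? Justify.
x ∈ ℤ_11 but not a unit; v_11(x) = 2 > 0

ℤ_11 = {x ∈ ℚ_11 : v_11(x) ≥ 0} and ℤ_11^× = {x ∈ ℤ_11 : v_11(x) = 0}. Here v_11(8470/71) = v_11(num) − v_11(den) = 2; compare against these criteria.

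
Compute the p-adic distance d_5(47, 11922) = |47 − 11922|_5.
d_5(47, 11922) = 1/625

Step 1 — x − y = 47 − 11922 = -11875. Step 2 — v_5(-11875) = 4 (factor: -11875 = −(5^4 · 19); the sign does not affect v_p). Step 3 — |x − y|_5 = 5^{-4} = 1/625.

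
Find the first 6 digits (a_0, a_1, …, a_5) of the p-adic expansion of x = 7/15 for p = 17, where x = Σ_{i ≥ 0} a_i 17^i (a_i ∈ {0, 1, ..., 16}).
(a_0, …, a_5) = (5, 2, 1, 9, 4, 2)

v_17(7/15) = 0 (numerator and denominator both coprime to 17), so x ∈ ℤ_17^×. Compute digits iteratively via a_i = x_i mod 17, x_{i+1} = (x_i − a_i)/17, with x_0 = x:
  x_0 = 7/15;  a_0 = 5;  x_1 = (x_0 − 5)/17 = -4/15
  x_1 = -4/15;  a_1 = 2;  x_2 = (x_1 − 2)/17 = -2/15
  x_2 = -2/15;  a_2 = 1;  x_3 = (x_2 − 1)/17 = -1/15
  x_3 = -1/15;  a_3 = 9;  x_4 = (x_3 − 9)/17 = -8/15
  x_4 = -8/15;  a_4 = 4;  x_5 = (x_4 − 4)/17 = -4/15
  x_5 = -4/15;  a_5 = 2;  x_6 = (x_5 − 2)/17 = -2/15
Digits: (5, 2, 1, 9, 4, 2).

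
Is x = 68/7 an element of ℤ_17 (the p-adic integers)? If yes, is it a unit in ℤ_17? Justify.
x ∈ ℤ_17 but not a unit; v_17(x) = 1 > 0

ℤ_17 = {x ∈ ℚ_17 : v_17(x) ≥ 0} and ℤ_17^× = {x ∈ ℤ_17 : v_17(x) = 0}. Here v_17(68/7) = v_17(num) − v_17(den) = 1; compare against these criteria.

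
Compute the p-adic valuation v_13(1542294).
v_13(1542294) = 4

v_13(n) is the largest exponent k such that 13^k divides n. Factor out: 1542294 = 13^4 · 54. (Sign doesn't affect v_p.) So v_13(1542294) = 4.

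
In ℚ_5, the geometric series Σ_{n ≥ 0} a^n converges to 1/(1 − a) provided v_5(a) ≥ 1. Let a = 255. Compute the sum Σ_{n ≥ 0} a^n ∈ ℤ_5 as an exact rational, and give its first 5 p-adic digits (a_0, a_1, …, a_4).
Σ a^n = 1/(1 − a) = -1/254;  first 5 digits = (1, 1, 1, 3, 0)

v_5(a) = 1 ≥ 1, so the series converges in ℤ_5 to 1/(1 − a) = 1/(1 − 255) = -1/254. Expand this rational in ℤ_5: compute digits iteratively via d_i = x_i mod 5, x_{i+1} = (x_i − d_i)/5. The first 5 digits are (1, 1, 1, 3, 0).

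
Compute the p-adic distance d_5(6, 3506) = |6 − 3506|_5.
d_5(6, 3506) = 1/125

Step 1 — x − y = 6 − 3506 = -3500. Step 2 — v_5(-3500) = 3 (factor: -3500 = −(5^3 · 28); the sign does not affect v_p). Step 3 — |x − y|_5 = 5^{-3} = 1/125.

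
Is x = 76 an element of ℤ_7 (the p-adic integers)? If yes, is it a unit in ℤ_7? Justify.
x ∈ ℤ_7^× (unit); v_7(x) = 0

ℤ_7 = {x ∈ ℚ_7 : v_7(x) ≥ 0} and ℤ_7^× = {x ∈ ℤ_7 : v_7(x) = 0}. Here v_7(76) = v_7(num) − v_7(den) = 0; compare against these criteria.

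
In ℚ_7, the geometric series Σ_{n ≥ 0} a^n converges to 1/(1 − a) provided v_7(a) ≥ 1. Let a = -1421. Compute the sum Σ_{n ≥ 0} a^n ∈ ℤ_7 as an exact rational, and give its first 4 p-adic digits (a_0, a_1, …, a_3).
Σ a^n = 1/(1 − a) = 1/1422;  first 4 digits = (1, 0, 6, 2)

v_7(a) = 2 ≥ 1, so the series converges in ℤ_7 to 1/(1 − a) = 1/(1 − (-1421)) = 1/1422. Expand this rational in ℤ_7: compute digits iteratively via d_i = x_i mod 7, x_{i+1} = (x_i − d_i)/7. The first 4 digits are (1, 0, 6, 2).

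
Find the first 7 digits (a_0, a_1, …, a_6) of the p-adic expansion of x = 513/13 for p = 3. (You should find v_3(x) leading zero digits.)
(a_0, …, a_6) = (0, 0, 0, 1, 2, 1, 2)

v_3(513/13) = 3, so a_0 = ... = a_2 = 0. Factor out: x = 3^3 · u with u = 19/13 a unit in ℤ_3. Expand u iteratively via a_{v+i} = u_i mod 3, u_{i+1} = (u_i − a_{v+i})/3:
  u_0 = 19/13;  a_3 = 1;  u_1 = (u_0 − 1)/3 = 2/13
  u_1 = 2/13;  a_4 = 2;  u_2 = (u_1 − 2)/3 = -8/13
  u_2 = -8/13;  a_5 = 1;  u_3 = (u_2 − 1)/3 = -7/13
  u_3 = -7/13;  a_6 = 2;  u_4 = (u_3 − 2)/3 = -11/13
Digits: (0, 0, 0, 1, 2, 1, 2).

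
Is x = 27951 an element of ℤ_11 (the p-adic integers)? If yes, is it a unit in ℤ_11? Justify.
x ∈ ℤ_11 but not a unit; v_11(x) = 3 > 0

ℤ_11 = {x ∈ ℚ_11 : v_11(x) ≥ 0} and ℤ_11^× = {x ∈ ℤ_11 : v_11(x) = 0}. Here v_11(27951) = v_11(num) − v_11(den) = 3; compare against these criteria.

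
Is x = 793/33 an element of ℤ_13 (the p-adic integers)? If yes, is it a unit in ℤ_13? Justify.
x ∈ ℤ_13 but not a unit; v_13(x) = 1 > 0

ℤ_13 = {x ∈ ℚ_13 : v_13(x) ≥ 0} and ℤ_13^× = {x ∈ ℤ_13 : v_13(x) = 0}. Here v_13(793/33) = v_13(num) − v_13(den) = 1; compare against these criteria.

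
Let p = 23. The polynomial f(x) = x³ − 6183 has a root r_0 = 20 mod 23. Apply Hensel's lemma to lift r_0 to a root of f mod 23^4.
r_3 = 21916 (mod 279841)

Hensel: r_{i+1} = r_i − f(r_i)/f′(r_i) mod 23^{i+2}, where f′(x) = 3x². Iterate:
  r_0 = 20 (mod 23)
  r_1 = 227 (mod 529)
  r_2 = 9749 (mod 12167)
  r_3 = 21916 (mod 279841)
Final: r = 21916 with f(r) ≡ 0 mod 23^4.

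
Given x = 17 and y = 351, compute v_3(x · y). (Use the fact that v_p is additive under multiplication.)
v_3(5967) = 3

v_p(x) = 0 (factor: 17 = 3^0 · 17); v_p(y) = 3 (factor: 351 = 3^3 · 13). Additivity: v_p(xy) = v_p(x) + v_p(y) = 0 + 3 = 3. (Direct check: xy = 5967 = 3^3 · (221).)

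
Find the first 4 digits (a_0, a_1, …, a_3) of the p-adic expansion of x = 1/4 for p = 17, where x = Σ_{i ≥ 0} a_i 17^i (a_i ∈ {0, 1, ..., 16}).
(a_0, …, a_3) = (13, 12, 12, 12)

v_17(1/4) = 0 (numerator and denominator both coprime to 17), so x ∈ ℤ_17^×. Compute digits iteratively via a_i = x_i mod 17, x_{i+1} = (x_i − a_i)/17, with x_0 = x:
  x_0 = 1/4;  a_0 = 13;  x_1 = (x_0 − 13)/17 = -3/4
  x_1 = -3/4;  a_1 = 12;  x_2 = (x_1 − 12)/17 = -3/4
  x_2 = -3/4;  a_2 = 12;  x_3 = (x_2 − 12)/17 = -3/4
  x_3 = -3/4;  a_3 = 12;  x_4 = (x_3 − 12)/17 = -3/4
Digits: (13, 12, 12, 12).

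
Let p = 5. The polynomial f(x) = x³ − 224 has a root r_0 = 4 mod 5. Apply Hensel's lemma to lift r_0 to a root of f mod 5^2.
r_1 = 24 (mod 25)

Hensel: r_{i+1} = r_i − f(r_i)/f′(r_i) mod 5^{i+2}, where f′(x) = 3x². Iterate:
  r_0 = 4 (mod 5)
  r_1 = 24 (mod 25)
Final: r = 24 with f(r) ≡ 0 mod 5^2.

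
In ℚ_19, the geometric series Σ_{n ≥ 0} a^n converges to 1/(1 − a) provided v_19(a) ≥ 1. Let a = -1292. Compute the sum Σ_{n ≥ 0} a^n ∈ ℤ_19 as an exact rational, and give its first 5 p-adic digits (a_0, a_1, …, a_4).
Σ a^n = 1/(1 − a) = 1/1293;  first 5 digits = (1, 8, 3, 14, 4)

v_19(a) = 1 ≥ 1, so the series converges in ℤ_19 to 1/(1 − a) = 1/(1 − (-1292)) = 1/1293. Expand this rational in ℤ_19: compute digits iteratively via d_i = x_i mod 19, x_{i+1} = (x_i − d_i)/19. The first 5 digits are (1, 8, 3, 14, 4).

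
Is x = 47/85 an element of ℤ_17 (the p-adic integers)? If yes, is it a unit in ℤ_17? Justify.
x ∉ ℤ_17 (v_17(x) = -1 < 0)

ℤ_17 = {x ∈ ℚ_17 : v_17(x) ≥ 0} and ℤ_17^× = {x ∈ ℤ_17 : v_17(x) = 0}. Here v_17(47/85) = v_17(num) − v_17(den) = -1; compare against these criteria.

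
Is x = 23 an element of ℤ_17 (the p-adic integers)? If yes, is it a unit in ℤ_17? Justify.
x ∈ ℤ_17^× (unit); v_17(x) = 0

ℤ_17 = {x ∈ ℚ_17 : v_17(x) ≥ 0} and ℤ_17^× = {x ∈ ℤ_17 : v_17(x) = 0}. Here v_17(23) = v_17(num) − v_17(den) = 0; compare against these criteria.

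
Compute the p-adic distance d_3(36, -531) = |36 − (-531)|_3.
d_3(36, -531) = 1/81

Step 1 — x − y = 36 − (-531) = 567. Step 2 — v_3(567) = 4 (factor: 567 = (3^4 · 7); the sign does not affect v_p). Step 3 — |x − y|_3 = 3^{-4} = 1/81.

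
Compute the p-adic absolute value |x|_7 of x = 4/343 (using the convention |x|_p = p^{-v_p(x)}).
|4/343|_7 = 343

Step 1 — compute v_7(x) by factoring powers of 7 out of the numerator and denominator: v_7(4/343) = -3. Step 2 — apply |x|_p = p^{-v_p(x)} = 7^{3} = 343.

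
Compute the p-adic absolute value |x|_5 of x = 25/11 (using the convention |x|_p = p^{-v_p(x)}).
|25/11|_5 = 1/25

Step 1 — compute v_5(x) by factoring powers of 5 out of the numerator and denominator: v_5(25/11) = 2. Step 2 — apply |x|_p = p^{-v_p(x)} = 5^{-2} = 1/25.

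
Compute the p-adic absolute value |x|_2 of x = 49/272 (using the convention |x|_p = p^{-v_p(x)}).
|49/272|_2 = 16

Step 1 — compute v_2(x) by factoring powers of 2 out of the numerator and denominator: v_2(49/272) = -4. Step 2 — apply |x|_p = p^{-v_p(x)} = 2^{4} = 16.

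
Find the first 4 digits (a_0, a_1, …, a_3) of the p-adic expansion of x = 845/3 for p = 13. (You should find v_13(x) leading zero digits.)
(a_0, …, a_3) = (0, 0, 6, 4)

v_13(845/3) = 2, so a_0 = ... = a_1 = 0. Factor out: x = 13^2 · u with u = 5/3 a unit in ℤ_13. Expand u iteratively via a_{v+i} = u_i mod 13, u_{i+1} = (u_i − a_{v+i})/13:
  u_0 = 5/3;  a_2 = 6;  u_1 = (u_0 − 6)/13 = -1/3
  u_1 = -1/3;  a_3 = 4;  u_2 = (u_1 − 4)/13 = -1/3
Digits: (0, 0, 6, 4).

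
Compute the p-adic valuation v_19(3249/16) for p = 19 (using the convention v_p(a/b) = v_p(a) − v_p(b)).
v_19(3249/16) = 2

Factor powers of 19 from the numerator and denominator of the reduced fraction: 3249 = 19^2 · 9 and 16 = 19^0 · 16. Apply v_p(a/b) = v_p(a) − v_p(b): v_19(3249/16) = 2 − 0 = 2.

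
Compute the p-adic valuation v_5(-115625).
v_5(-115625) = 5

v_5(n) is the largest exponent k such that 5^k divides n. Factor out: -115625 = -5^5 · 37. (Sign doesn't affect v_p.) So v_5(-115625) = 5.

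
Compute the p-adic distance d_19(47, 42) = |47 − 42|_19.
d_19(47, 42) = 1

Step 1 — x − y = 47 − 42 = 5. Step 2 — v_19(5) = 0 (factor: 5 = (19^0 · 5); the sign does not affect v_p). Step 3 — |x − y|_19 = 19^{0} = 1.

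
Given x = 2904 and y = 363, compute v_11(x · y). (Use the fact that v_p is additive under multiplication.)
v_11(1054152) = 4

v_p(x) = 2 (factor: 2904 = 11^2 · 24); v_p(y) = 2 (factor: 363 = 11^2 · 3). Additivity: v_p(xy) = v_p(x) + v_p(y) = 2 + 2 = 4. (Direct check: xy = 1054152 = 11^4 · (72).)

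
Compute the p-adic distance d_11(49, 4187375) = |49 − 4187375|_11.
d_11(49, 4187375) = 1/161051

Step 1 — x − y = 49 − 4187375 = -4187326. Step 2 — v_11(-4187326) = 5 (factor: -4187326 = −(11^5 · 26); the sign does not affect v_p). Step 3 — |x − y|_11 = 11^{-5} = 1/161051.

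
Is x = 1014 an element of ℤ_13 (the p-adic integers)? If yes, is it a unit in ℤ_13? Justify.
x ∈ ℤ_13 but not a unit; v_13(x) = 2 > 0

ℤ_13 = {x ∈ ℚ_13 : v_13(x) ≥ 0} and ℤ_13^× = {x ∈ ℤ_13 : v_13(x) = 0}. Here v_13(1014) = v_13(num) − v_13(den) = 2; compare against these criteria.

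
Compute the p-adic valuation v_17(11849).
v_17(11849) = 2

v_17(n) is the largest exponent k such that 17^k divides n. Factor out: 11849 = 17^2 · 41. (Sign doesn't affect v_p.) So v_17(11849) = 2.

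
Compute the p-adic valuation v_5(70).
v_5(70) = 1

v_5(n) is the largest exponent k such that 5^k divides n. Factor out: 70 = 5^1 · 14. (Sign doesn't affect v_p.) So v_5(70) = 1.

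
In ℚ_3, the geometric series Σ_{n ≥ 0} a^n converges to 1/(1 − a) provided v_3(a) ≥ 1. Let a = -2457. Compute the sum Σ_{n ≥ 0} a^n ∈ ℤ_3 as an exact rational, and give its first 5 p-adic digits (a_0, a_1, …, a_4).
Σ a^n = 1/(1 − a) = 1/2458;  first 5 digits = (1, 0, 0, 2, 2)

v_3(a) = 3 ≥ 1, so the series converges in ℤ_3 to 1/(1 − a) = 1/(1 − (-2457)) = 1/2458. Expand this rational in ℤ_3: compute digits iteratively via d_i = x_i mod 3, x_{i+1} = (x_i − d_i)/3. The first 5 digits are (1, 0, 0, 2, 2).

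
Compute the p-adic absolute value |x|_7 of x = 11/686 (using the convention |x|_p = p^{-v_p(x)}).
|11/686|_7 = 343

Step 1 — compute v_7(x) by factoring powers of 7 out of the numerator and denominator: v_7(11/686) = -3. Step 2 — apply |x|_p = p^{-v_p(x)} = 7^{3} = 343.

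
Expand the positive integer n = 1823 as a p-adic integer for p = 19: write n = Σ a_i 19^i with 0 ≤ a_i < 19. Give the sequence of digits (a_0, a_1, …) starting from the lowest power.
(a_0, a_1, …) = (18, 0, 5)

Repeated division by 19 gives the digits low-to-high: 1823 = 18 + 5·19^2. Digit sequence: (18, 0, 5).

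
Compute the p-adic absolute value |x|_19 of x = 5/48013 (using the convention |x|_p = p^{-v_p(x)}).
|5/48013|_19 = 6859

Step 1 — compute v_19(x) by factoring powers of 19 out of the numerator and denominator: v_19(5/48013) = -3. Step 2 — apply |x|_p = p^{-v_p(x)} = 19^{3} = 6859.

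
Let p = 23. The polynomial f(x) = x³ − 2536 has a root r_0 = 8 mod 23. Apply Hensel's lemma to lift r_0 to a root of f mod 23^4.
r_3 = 45755 (mod 279841)

Hensel: r_{i+1} = r_i − f(r_i)/f′(r_i) mod 23^{i+2}, where f′(x) = 3x². Iterate:
  r_0 = 8 (mod 23)
  r_1 = 261 (mod 529)
  r_2 = 9254 (mod 12167)
  r_3 = 45755 (mod 279841)
Final: r = 45755 with f(r) ≡ 0 mod 23^4.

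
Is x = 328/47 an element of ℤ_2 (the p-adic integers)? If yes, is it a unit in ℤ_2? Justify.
x ∈ ℤ_2 but not a unit; v_2(x) = 3 > 0

ℤ_2 = {x ∈ ℚ_2 : v_2(x) ≥ 0} and ℤ_2^× = {x ∈ ℤ_2 : v_2(x) = 0}. Here v_2(328/47) = v_2(num) − v_2(den) = 3; compare against these criteria.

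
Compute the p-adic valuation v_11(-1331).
v_11(-1331) = 3

v_11(n) is the largest exponent k such that 11^k divides n. Factor out: -1331 = -11^3 · 1. (Sign doesn't affect v_p.) So v_11(-1331) = 3.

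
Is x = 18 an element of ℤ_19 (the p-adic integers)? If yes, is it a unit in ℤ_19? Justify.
x ∈ ℤ_19^× (unit); v_19(x) = 0

ℤ_19 = {x ∈ ℚ_19 : v_19(x) ≥ 0} and ℤ_19^× = {x ∈ ℤ_19 : v_19(x) = 0}. Here v_19(18) = v_19(num) − v_19(den) = 0; compare against these criteria.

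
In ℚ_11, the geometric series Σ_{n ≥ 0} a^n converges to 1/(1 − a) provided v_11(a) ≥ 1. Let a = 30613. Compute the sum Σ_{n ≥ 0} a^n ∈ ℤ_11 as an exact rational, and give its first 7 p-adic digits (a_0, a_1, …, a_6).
Σ a^n = 1/(1 − a) = -1/30612;  first 7 digits = (1, 0, 0, 1, 2, 0, 1)

v_11(a) = 3 ≥ 1, so the series converges in ℤ_11 to 1/(1 − a) = 1/(1 − 30613) = -1/30612. Expand this rational in ℤ_11: compute digits iteratively via d_i = x_i mod 11, x_{i+1} = (x_i − d_i)/11. The first 7 digits are (1, 0, 0, 1, 2, 0, 1).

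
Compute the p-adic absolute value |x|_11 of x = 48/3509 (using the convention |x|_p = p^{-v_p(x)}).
|48/3509|_11 = 121

Step 1 — compute v_11(x) by factoring powers of 11 out of the numerator and denominator: v_11(48/3509) = -2. Step 2 — apply |x|_p = p^{-v_p(x)} = 11^{2} = 121.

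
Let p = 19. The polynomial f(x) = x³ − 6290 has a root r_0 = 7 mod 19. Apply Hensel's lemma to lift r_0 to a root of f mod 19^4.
r_3 = 58166 (mod 130321)

Hensel: r_{i+1} = r_i − f(r_i)/f′(r_i) mod 19^{i+2}, where f′(x) = 3x². Iterate:
  r_0 = 7 (mod 19)
  r_1 = 45 (mod 361)
  r_2 = 3294 (mod 6859)
  r_3 = 58166 (mod 130321)
Final: r = 58166 with f(r) ≡ 0 mod 19^4.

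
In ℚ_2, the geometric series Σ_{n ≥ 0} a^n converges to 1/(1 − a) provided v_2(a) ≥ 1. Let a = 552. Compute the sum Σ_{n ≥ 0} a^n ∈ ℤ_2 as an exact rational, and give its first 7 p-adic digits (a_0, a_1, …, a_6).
Σ a^n = 1/(1 − a) = -1/551;  first 7 digits = (1, 0, 0, 1, 0, 1, 1)

v_2(a) = 3 ≥ 1, so the series converges in ℤ_2 to 1/(1 − a) = 1/(1 − 552) = -1/551. Expand this rational in ℤ_2: compute digits iteratively via d_i = x_i mod 2, x_{i+1} = (x_i − d_i)/2. The first 7 digits are (1, 0, 0, 1, 0, 1, 1).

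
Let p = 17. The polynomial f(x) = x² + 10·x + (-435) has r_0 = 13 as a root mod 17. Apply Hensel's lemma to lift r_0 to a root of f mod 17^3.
r_2 = 1526 (mod 4913)

Hensel: r_{i+1} = r_i − f(r_i)·(f′(r_i))^{-1} mod 17^{i+2}, f′(x) = 2x + 10. Iterate:
  r_0 = 13 (mod 17)
  r_1 = 81 (mod 289)
  r_2 = 1526 (mod 4913)
Final: r = 1526 satisfies f(r) ≡ 0 mod 17^3.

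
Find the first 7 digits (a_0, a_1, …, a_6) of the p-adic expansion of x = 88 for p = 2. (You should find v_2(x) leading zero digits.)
(a_0, …, a_6) = (0, 0, 0, 1, 1, 0, 1)

v_2(88) = 3, so a_0 = ... = a_2 = 0. Factor out: x = 2^3 · u with u = 11 a unit in ℤ_2. Expand u iteratively via a_{v+i} = u_i mod 2, u_{i+1} = (u_i − a_{v+i})/2:
  u_0 = 11;  a_3 = 1;  u_1 = (u_0 − 1)/2 = 5
  u_1 = 5;  a_4 = 1;  u_2 = (u_1 − 1)/2 = 2
  u_2 = 2;  a_5 = 0;  u_3 = (u_2 − 0)/2 = 1
  u_3 = 1;  a_6 = 1;  u_4 = (u_3 − 1)/2 = 0
Digits: (0, 0, 0, 1, 1, 0, 1).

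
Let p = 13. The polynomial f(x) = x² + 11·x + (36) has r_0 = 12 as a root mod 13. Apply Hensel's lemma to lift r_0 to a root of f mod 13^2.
r_1 = 90 (mod 169)

Hensel: r_{i+1} = r_i − f(r_i)·(f′(r_i))^{-1} mod 13^{i+2}, f′(x) = 2x + 11. Iterate:
  r_0 = 12 (mod 13)
  r_1 = 90 (mod 169)
Final: r = 90 satisfies f(r) ≡ 0 mod 13^2.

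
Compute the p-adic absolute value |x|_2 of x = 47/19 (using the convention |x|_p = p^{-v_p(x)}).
|47/19|_2 = 1

Step 1 — compute v_2(x) by factoring powers of 2 out of the numerator and denominator: v_2(47/19) = 0. Step 2 — apply |x|_p = p^{-v_p(x)} = 2^{0} = 1.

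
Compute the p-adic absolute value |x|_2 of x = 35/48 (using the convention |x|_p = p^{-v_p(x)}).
|35/48|_2 = 16

Step 1 — compute v_2(x) by factoring powers of 2 out of the numerator and denominator: v_2(35/48) = -4. Step 2 — apply |x|_p = p^{-v_p(x)} = 2^{4} = 16.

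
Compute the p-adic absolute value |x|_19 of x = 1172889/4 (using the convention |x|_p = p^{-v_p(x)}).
|1172889/4|_19 = 1/130321

Step 1 — compute v_19(x) by factoring powers of 19 out of the numerator and denominator: v_19(1172889/4) = 4. Step 2 — apply |x|_p = p^{-v_p(x)} = 19^{-4} = 1/130321.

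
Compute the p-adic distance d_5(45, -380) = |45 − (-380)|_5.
d_5(45, -380) = 1/25

Step 1 — x − y = 45 − (-380) = 425. Step 2 — v_5(425) = 2 (factor: 425 = (5^2 · 17); the sign does not affect v_p). Step 3 — |x − y|_5 = 5^{-2} = 1/25.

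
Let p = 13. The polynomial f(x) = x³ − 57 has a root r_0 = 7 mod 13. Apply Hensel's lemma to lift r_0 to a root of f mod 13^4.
r_3 = 6273 (mod 28561)

Hensel: r_{i+1} = r_i − f(r_i)/f′(r_i) mod 13^{i+2}, where f′(x) = 3x². Iterate:
  r_0 = 7 (mod 13)
  r_1 = 20 (mod 169)
  r_2 = 1879 (mod 2197)
  r_3 = 6273 (mod 28561)
Final: r = 6273 with f(r) ≡ 0 mod 13^4.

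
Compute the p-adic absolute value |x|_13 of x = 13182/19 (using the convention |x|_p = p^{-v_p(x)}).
|13182/19|_13 = 1/2197

Step 1 — compute v_13(x) by factoring powers of 13 out of the numerator and denominator: v_13(13182/19) = 3. Step 2 — apply |x|_p = p^{-v_p(x)} = 13^{-3} = 1/2197.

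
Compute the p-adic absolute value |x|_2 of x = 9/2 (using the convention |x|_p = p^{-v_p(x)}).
|9/2|_2 = 2

Step 1 — compute v_2(x) by factoring powers of 2 out of the numerator and denominator: v_2(9/2) = -1. Step 2 — apply |x|_p = p^{-v_p(x)} = 2^{1} = 2.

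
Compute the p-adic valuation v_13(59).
v_13(59) = 0

v_13(n) is the largest exponent k such that 13^k divides n. Factor out: 59 = 13^0 · 59. (Sign doesn't affect v_p.) So v_13(59) = 0.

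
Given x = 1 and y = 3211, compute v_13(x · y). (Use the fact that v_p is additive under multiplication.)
v_13(3211) = 2

v_p(x) = 0 (factor: 1 = 13^0 · 1); v_p(y) = 2 (factor: 3211 = 13^2 · 19). Additivity: v_p(xy) = v_p(x) + v_p(y) = 0 + 2 = 2. (Direct check: xy = 3211 = 13^2 · (19).)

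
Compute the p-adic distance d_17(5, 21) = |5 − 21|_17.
d_17(5, 21) = 1

Step 1 — x − y = 5 − 21 = -16. Step 2 — v_17(-16) = 0 (factor: -16 = −(17^0 · 16); the sign does not affect v_p). Step 3 — |x − y|_17 = 17^{0} = 1.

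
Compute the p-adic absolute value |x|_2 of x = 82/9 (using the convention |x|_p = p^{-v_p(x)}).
|82/9|_2 = 1/2

Step 1 — compute v_2(x) by factoring powers of 2 out of the numerator and denominator: v_2(82/9) = 1. Step 2 — apply |x|_p = p^{-v_p(x)} = 2^{-1} = 1/2.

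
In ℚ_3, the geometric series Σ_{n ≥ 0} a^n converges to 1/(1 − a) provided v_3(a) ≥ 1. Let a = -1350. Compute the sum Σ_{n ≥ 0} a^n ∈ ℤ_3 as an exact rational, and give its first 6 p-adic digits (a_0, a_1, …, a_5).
Σ a^n = 1/(1 − a) = 1/1351;  first 6 digits = (1, 0, 0, 1, 1, 0)

v_3(a) = 3 ≥ 1, so the series converges in ℤ_3 to 1/(1 − a) = 1/(1 − (-1350)) = 1/1351. Expand this rational in ℤ_3: compute digits iteratively via d_i = x_i mod 3, x_{i+1} = (x_i − d_i)/3. The first 6 digits are (1, 0, 0, 1, 1, 0).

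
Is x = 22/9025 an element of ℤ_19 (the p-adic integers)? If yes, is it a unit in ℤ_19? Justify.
x ∉ ℤ_19 (v_19(x) = -2 < 0)

ℤ_19 = {x ∈ ℚ_19 : v_19(x) ≥ 0} and ℤ_19^× = {x ∈ ℤ_19 : v_19(x) = 0}. Here v_19(22/9025) = v_19(num) − v_19(den) = -2; compare against these criteria.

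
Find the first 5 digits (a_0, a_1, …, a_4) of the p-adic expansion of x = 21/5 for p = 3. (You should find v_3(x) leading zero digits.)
(a_0, …, a_4) = (0, 2, 1, 2, 1)

v_3(21/5) = 1, so a_0 = ... = a_0 = 0. Factor out: x = 3^1 · u with u = 7/5 a unit in ℤ_3. Expand u iteratively via a_{v+i} = u_i mod 3, u_{i+1} = (u_i − a_{v+i})/3:
  u_0 = 7/5;  a_1 = 2;  u_1 = (u_0 − 2)/3 = -1/5
  u_1 = -1/5;  a_2 = 1;  u_2 = (u_1 − 1)/3 = -2/5
  u_2 = -2/5;  a_3 = 2;  u_3 = (u_2 − 2)/3 = -4/5
  u_3 = -4/5;  a_4 = 1;  u_4 = (u_3 − 1)/3 = -3/5
Digits: (0, 2, 1, 2, 1).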